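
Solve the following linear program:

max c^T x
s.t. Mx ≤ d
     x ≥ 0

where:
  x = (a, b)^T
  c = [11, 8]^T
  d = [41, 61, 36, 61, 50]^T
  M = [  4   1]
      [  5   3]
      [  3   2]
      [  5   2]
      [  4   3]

Evaluate the objective at each vertex of the feasible region:
  z(0, 0) = 0
  z(10.25, 0) = 112.8
  z(9.2, 4.2) = 134.8
  z(8, 6) = 136  ←
  z(0, 16.67) = 133.3
The maximum is at a = 8, b = 6.

a = 8, b = 6, z = 136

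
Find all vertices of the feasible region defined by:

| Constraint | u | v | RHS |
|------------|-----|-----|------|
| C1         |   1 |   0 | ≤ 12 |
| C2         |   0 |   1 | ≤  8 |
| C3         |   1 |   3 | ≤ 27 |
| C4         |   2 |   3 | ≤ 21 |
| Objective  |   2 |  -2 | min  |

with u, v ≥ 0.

(0, 0), (10.5, 0), (0, 7)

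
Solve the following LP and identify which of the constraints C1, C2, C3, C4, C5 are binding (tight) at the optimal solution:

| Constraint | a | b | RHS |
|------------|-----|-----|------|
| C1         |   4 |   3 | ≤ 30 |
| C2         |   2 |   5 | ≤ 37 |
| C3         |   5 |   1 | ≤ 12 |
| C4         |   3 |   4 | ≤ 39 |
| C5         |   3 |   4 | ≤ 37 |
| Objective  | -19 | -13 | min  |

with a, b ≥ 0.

At a = 1, b = 7, compute slack b - a·x for each constraint:
  C1: 30 − 25 = 5  (slack)
  C2: 37 − 37 = 0  (binding)
  C3: 12 − 12 = 0  (binding)
  C4: 39 − 31 = 8  (slack)
  C5: 37 − 31 = 6  (slack)

Optimal: a = 1, b = 7
Binding: C2, C3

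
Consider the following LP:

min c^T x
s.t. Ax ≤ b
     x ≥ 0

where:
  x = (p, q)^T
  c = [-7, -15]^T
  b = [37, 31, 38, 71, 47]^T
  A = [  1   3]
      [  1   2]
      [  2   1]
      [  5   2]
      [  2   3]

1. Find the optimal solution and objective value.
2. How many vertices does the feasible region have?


1. p = 10, q = 9, z = -205
2. 5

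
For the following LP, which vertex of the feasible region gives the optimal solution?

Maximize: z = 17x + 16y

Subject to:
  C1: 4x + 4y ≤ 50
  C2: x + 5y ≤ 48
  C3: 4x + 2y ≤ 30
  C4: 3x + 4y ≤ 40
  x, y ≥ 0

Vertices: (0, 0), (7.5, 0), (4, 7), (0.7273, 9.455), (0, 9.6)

Evaluate the objective at each vertex of the feasible region:
  z(0, 0) = 0
  z(7.5, 0) = 127.5
  z(4, 7) = 180  ←
  z(0.7273, 9.455) = 163.6
  z(0, 9.6) = 153.6
The maximum is at x = 4, y = 7.

(4, 7)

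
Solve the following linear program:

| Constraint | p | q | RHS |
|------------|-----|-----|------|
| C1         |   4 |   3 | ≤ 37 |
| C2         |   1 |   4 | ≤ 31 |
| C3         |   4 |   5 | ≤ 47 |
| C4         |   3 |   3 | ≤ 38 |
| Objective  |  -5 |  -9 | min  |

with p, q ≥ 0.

Evaluate the objective at each vertex of the feasible region:
  z(0, 0) = 0
  z(9.25, 0) = -46.25
  z(5.5, 5) = -72.5
  z(3, 7) = -78  ←
  z(0, 7.75) = -69.75
The minimum is at p = 3, q = 7.

p = 3, q = 7, z = -78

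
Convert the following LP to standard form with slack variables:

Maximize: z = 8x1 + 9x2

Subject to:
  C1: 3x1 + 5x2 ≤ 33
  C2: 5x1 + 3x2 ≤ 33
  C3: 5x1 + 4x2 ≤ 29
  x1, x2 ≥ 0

max z = 8x1 + 9x2

s.t.
  3x1 + 5x2 + s1 = 33
  5x1 + 3x2 + s2 = 33
  5x1 + 4x2 + s3 = 29
  x1, x2, s1, s2, s3 ≥ 0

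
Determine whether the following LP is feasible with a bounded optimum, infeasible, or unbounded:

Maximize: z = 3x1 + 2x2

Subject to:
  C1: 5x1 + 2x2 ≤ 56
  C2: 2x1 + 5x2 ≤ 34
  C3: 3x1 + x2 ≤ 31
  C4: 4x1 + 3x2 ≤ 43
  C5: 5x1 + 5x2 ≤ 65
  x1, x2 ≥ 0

Feasible with a bounded optimal solution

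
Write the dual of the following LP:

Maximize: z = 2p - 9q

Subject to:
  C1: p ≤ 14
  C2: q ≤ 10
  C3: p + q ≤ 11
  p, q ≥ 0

Primal max cᵀx s.t. Ax ≤ b, x ≥ 0  →  Dual min bᵀy s.t. Aᵀy ≥ c, y ≥ 0.

Minimize: z = 14y1 + 10y2 + 11y3

Subject to:
  y1 + y3 ≥ 2
  y2 + y3 ≥ -9
  y1, y2, y3 ≥ 0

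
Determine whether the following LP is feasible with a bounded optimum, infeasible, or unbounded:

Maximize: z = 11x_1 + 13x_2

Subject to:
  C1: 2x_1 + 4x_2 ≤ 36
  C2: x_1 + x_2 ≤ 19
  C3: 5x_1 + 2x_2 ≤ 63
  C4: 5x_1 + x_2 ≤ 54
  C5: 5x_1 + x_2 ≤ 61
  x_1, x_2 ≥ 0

Feasible with a bounded optimal solution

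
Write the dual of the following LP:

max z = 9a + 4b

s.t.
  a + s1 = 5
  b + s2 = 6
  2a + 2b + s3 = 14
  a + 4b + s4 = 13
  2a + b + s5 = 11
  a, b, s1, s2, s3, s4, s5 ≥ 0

Primal max cᵀx s.t. Ax ≤ b, x ≥ 0  →  Dual min bᵀy s.t. Aᵀy ≥ c, y ≥ 0.

Minimize: z = 5y1 + 6y2 + 14y3 + 13y4 + 11y5

Subject to:
  y1 + 2y3 + y4 + 2y5 ≥ 9
  y2 + 2y3 + 4y4 + y5 ≥ 4
  y1, y2, y3, y4, y5 ≥ 0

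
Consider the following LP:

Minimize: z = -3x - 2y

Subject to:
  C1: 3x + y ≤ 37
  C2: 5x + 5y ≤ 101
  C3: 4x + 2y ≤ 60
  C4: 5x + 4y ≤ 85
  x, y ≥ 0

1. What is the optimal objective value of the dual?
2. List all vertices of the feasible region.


1. -47
2. (0, 0), (12.33, 0), (9, 10), (4.2, 16), (0, 20.2)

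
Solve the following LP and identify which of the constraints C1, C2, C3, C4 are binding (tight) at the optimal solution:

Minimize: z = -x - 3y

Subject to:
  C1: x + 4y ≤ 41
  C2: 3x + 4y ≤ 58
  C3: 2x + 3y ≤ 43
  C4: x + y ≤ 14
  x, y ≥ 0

At x = 5, y = 9, compute slack b - a·x for each constraint:
  C1: 41 − 41 = 0  (binding)
  C2: 58 − 51 = 7  (slack)
  C3: 43 − 37 = 6  (slack)
  C4: 14 − 14 = 0  (binding)

Optimal: x = 5, y = 9
Binding: C1, C4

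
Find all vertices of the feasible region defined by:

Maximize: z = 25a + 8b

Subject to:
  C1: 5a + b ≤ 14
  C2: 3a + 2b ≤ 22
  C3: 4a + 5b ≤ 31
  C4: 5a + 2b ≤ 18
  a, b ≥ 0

(0, 0), (2.8, 0), (2, 4), (1.647, 4.882), (0, 6.2)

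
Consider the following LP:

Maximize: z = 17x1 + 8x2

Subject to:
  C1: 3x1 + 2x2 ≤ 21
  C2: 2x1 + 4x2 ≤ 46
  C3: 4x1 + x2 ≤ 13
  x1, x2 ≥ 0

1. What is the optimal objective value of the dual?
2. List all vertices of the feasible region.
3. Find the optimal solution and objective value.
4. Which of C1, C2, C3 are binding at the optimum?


1. 89
2. (0, 0), (3.25, 0), (1, 9), (0, 10.5)
3. x1 = 1, x2 = 9, z = 89
4. C1, C3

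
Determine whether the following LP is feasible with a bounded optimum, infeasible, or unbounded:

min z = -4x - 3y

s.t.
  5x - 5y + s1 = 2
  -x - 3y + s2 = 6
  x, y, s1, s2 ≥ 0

Unbounded (objective can decrease without bound)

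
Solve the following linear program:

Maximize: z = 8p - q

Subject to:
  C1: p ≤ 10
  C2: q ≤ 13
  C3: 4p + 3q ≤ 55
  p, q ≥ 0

Evaluate the objective at each vertex of the feasible region:
  z(0, 0) = 0
  z(10, 0) = 80  ←
  z(10, 5) = 75
  z(4, 13) = 19
  z(0, 13) = -13
The maximum is at p = 10, q = 0.

p = 10, q = 0, z = 80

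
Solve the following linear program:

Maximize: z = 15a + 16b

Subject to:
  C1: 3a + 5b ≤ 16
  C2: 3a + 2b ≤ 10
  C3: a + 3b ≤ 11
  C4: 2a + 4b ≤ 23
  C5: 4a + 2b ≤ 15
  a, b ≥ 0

Evaluate the objective at each vertex of the feasible region:
  z(0, 0) = 0
  z(3.333, 0) = 50
  z(2, 2) = 62  ←
  z(0, 3.2) = 51.2
The maximum is at a = 2, b = 2.

a = 2, b = 2, z = 62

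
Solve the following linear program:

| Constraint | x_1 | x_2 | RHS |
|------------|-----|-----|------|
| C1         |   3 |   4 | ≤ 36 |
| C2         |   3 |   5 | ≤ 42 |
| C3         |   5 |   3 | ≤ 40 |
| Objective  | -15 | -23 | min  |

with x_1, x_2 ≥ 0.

Evaluate the objective at each vertex of the feasible region:
  z(0, 0) = 0
  z(8, 0) = -120
  z(4.727, 5.455) = -196.4
  z(4, 6) = -198  ←
  z(0, 8.4) = -193.2
The minimum is at x_1 = 4, x_2 = 6.

x_1 = 4, x_2 = 6, z = -198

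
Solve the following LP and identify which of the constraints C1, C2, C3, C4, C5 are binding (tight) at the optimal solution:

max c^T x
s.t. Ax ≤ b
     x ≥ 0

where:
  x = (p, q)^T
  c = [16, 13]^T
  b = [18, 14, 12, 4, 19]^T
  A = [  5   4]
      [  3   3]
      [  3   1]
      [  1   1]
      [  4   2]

At p = 2, q = 2, compute slack b - a·x for each constraint:
  C1: 18 − 18 = 0  (binding)
  C2: 14 − 12 = 2  (slack)
  C3: 12 − 8 = 4  (slack)
  C4: 4 − 4 = 0  (binding)
  C5: 19 − 12 = 7  (slack)

Optimal: p = 2, q = 2
Binding: C1, C4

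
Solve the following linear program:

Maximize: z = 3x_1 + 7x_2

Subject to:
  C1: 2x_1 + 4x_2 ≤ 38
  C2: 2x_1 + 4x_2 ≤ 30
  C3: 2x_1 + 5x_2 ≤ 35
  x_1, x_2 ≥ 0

Evaluate the objective at each vertex of the feasible region:
  z(0, 0) = 0
  z(15, 0) = 45
  z(5, 5) = 50  ←
  z(0, 7) = 49
The maximum is at x_1 = 5, x_2 = 5.

x_1 = 5, x_2 = 5, z = 50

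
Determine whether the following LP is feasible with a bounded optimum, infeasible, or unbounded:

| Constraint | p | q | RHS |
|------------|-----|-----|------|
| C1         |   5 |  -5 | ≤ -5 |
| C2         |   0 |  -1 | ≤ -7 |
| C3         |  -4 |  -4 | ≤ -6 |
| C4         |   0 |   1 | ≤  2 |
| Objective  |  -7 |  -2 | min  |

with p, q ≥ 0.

Infeasible (no feasible solution exists)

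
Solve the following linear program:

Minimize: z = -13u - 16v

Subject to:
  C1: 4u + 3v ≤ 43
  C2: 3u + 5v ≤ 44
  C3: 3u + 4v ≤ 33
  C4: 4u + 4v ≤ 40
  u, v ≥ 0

Evaluate the objective at each vertex of the feasible region:
  z(0, 0) = 0
  z(10, 0) = -130
  z(7, 3) = -139  ←
  z(0, 8.25) = -132
The minimum is at u = 7, v = 3.

u = 7, v = 3, z = -139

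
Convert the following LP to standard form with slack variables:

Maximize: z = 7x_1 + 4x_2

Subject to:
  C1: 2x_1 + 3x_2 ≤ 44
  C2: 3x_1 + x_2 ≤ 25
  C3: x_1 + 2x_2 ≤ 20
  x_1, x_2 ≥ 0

max z = 7x_1 + 4x_2

s.t.
  2x_1 + 3x_2 + s1 = 44
  3x_1 + x_2 + s2 = 25
  x_1 + 2x_2 + s3 = 20
  x_1, x_2, s1, s2, s3 ≥ 0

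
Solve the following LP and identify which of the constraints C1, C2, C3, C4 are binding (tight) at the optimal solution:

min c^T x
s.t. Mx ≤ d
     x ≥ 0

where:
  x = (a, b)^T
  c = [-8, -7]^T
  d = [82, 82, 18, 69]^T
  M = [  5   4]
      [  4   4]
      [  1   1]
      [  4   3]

At a = 10, b = 8, compute slack b - a·x for each constraint:
  C1: 82 − 82 = 0  (binding)
  C2: 82 − 72 = 10  (slack)
  C3: 18 − 18 = 0  (binding)
  C4: 69 − 64 = 5  (slack)

Optimal: a = 10, b = 8
Binding: C1, C3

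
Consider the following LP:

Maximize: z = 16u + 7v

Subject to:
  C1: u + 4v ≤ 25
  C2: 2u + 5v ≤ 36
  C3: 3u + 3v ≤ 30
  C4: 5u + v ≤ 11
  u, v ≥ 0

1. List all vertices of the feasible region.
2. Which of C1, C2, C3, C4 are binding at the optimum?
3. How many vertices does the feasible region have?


1. (0, 0), (2.2, 0), (1, 6), (0, 6.25)
2. C1, C4
3. 4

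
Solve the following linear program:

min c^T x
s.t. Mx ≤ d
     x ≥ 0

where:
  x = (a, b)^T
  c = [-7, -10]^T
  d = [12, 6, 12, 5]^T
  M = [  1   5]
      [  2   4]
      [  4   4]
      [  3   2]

Evaluate the objective at each vertex of the feasible region:
  z(0, 0) = 0
  z(1.667, 0) = -11.67
  z(1, 1) = -17  ←
  z(0, 1.5) = -15
The minimum is at a = 1, b = 1.

a = 1, b = 1, z = -17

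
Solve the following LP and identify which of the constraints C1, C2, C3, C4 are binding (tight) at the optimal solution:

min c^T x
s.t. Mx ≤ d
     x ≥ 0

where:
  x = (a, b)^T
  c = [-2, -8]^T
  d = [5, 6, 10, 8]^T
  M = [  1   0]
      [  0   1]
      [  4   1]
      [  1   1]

At a = 1, b = 6, compute slack b - a·x for each constraint:
  C1: 5 − 1 = 4  (slack)
  C2: 6 − 6 = 0  (binding)
  C3: 10 − 10 = 0  (binding)
  C4: 8 − 7 = 1  (slack)

Optimal: a = 1, b = 6
Binding: C2, C3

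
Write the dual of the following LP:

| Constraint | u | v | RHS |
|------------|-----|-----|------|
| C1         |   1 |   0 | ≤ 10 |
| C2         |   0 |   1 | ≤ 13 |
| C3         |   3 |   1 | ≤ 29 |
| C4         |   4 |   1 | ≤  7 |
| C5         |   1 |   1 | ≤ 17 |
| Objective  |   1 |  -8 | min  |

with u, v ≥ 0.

Primal min cᵀx s.t. Ax ≤ b, x ≥ 0  →  Dual max −bᵀy s.t. Aᵀy ≥ −c, y ≥ 0.

Maximize: z = -10y1 - 13y2 - 29y3 - 7y4 - 17y5

Subject to:
  y1 + 3y3 + 4y4 + y5 ≥ -1
  y2 + y3 + y4 + y5 ≥ 8
  y1, y2, y3, y4, y5 ≥ 0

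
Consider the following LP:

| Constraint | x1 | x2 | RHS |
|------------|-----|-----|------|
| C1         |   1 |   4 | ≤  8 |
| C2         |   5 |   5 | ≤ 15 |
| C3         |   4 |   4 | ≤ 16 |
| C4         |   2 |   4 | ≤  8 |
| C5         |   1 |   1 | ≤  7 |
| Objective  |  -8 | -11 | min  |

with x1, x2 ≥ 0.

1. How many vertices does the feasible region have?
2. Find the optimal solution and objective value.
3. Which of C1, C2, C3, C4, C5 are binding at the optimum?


1. 4
2. x1 = 2, x2 = 1, z = -27
3. C2, C4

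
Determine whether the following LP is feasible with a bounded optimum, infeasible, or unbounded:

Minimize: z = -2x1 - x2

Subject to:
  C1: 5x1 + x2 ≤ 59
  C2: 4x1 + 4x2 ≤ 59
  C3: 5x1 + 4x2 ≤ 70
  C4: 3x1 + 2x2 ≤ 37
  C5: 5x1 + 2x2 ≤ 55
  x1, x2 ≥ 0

Feasible with a bounded optimal solution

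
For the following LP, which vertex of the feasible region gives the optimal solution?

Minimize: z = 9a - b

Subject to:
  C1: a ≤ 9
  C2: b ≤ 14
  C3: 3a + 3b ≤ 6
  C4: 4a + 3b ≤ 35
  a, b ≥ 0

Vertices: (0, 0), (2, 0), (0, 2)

Evaluate the objective at each vertex of the feasible region:
  z(0, 0) = 0
  z(2, 0) = 18
  z(0, 2) = -2  ←
The minimum is at a = 0, b = 2.

(0, 2)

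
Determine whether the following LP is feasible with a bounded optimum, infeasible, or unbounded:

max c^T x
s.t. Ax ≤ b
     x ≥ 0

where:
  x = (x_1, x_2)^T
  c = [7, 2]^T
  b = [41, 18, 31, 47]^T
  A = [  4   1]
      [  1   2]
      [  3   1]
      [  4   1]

Feasible with a bounded optimal solution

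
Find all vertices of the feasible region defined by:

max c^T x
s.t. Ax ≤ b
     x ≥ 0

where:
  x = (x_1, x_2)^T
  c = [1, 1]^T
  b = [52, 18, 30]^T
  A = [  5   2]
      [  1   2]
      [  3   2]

(0, 0), (10, 0), (6, 6), (0, 9)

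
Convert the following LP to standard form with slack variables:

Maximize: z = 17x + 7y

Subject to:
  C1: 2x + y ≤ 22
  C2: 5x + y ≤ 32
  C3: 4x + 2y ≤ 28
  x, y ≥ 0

max z = 17x + 7y

s.t.
  2x + y + s1 = 22
  5x + y + s2 = 32
  4x + 2y + s3 = 28
  x, y, s1, s2, s3 ≥ 0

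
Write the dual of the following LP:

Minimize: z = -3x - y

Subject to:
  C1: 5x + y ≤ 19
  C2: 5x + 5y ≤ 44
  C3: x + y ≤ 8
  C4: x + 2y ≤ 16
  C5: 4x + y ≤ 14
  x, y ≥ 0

Primal min cᵀx s.t. Ax ≤ b, x ≥ 0  →  Dual max −bᵀy s.t. Aᵀy ≥ −c, y ≥ 0.

Maximize: z = -19y1 - 44y2 - 8y3 - 16y4 - 14y5

Subject to:
  5y1 + 5y2 + y3 + y4 + 4y5 ≥ 3
  y1 + 5y2 + y3 + 2y4 + y5 ≥ 1
  y1, y2, y3, y4, y5 ≥ 0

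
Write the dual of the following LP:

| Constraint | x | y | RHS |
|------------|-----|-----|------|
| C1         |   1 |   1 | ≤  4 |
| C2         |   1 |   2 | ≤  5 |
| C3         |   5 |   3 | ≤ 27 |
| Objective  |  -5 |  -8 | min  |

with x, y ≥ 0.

Primal min cᵀx s.t. Ax ≤ b, x ≥ 0  →  Dual max −bᵀy s.t. Aᵀy ≥ −c, y ≥ 0.

Maximize: z = -4y1 - 5y2 - 27y3

Subject to:
  y1 + y2 + 5y3 ≥ 5
  y1 + 2y2 + 3y3 ≥ 8
  y1, y2, y3 ≥ 0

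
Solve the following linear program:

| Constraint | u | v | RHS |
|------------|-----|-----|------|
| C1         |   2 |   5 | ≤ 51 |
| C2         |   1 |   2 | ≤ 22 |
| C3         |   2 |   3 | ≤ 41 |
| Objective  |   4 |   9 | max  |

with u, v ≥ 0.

Evaluate the objective at each vertex of the feasible region:
  z(0, 0) = 0
  z(20.5, 0) = 82
  z(16, 3) = 91
  z(8, 7) = 95  ←
  z(0, 10.2) = 91.8
The maximum is at u = 8, v = 7.

u = 8, v = 7, z = 95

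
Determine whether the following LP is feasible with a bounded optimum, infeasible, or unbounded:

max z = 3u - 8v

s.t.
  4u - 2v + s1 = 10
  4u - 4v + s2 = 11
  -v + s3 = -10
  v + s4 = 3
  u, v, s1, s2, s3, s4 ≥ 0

Infeasible (no feasible solution exists)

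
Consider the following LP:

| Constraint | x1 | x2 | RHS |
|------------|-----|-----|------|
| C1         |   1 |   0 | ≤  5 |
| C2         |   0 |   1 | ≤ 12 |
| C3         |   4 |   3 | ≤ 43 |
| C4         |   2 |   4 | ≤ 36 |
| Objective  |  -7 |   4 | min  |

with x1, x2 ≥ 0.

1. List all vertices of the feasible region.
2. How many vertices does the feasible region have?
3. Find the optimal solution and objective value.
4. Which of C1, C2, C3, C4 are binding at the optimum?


1. (0, 0), (5, 0), (5, 6.5), (0, 9)
2. 4
3. x1 = 5, x2 = 0, z = -35
4. C1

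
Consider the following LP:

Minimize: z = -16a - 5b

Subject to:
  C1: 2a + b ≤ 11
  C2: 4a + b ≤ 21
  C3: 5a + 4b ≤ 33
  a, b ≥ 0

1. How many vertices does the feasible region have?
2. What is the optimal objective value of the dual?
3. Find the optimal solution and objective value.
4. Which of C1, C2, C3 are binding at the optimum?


1. 5
2. -85
3. a = 5, b = 1, z = -85
4. C1, C2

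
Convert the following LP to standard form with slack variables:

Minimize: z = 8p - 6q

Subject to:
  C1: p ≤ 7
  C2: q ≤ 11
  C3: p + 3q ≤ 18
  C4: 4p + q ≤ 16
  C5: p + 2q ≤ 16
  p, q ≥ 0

min z = 8p - 6q

s.t.
  p + s1 = 7
  q + s2 = 11
  p + 3q + s3 = 18
  4p + q + s4 = 16
  p + 2q + s5 = 16
  p, q, s1, s2, s3, s4, s5 ≥ 0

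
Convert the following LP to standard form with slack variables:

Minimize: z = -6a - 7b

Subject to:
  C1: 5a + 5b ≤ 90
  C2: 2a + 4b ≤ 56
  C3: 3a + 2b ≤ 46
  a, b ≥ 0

min z = -6a - 7b

s.t.
  5a + 5b + s1 = 90
  2a + 4b + s2 = 56
  3a + 2b + s3 = 46
  a, b, s1, s2, s3 ≥ 0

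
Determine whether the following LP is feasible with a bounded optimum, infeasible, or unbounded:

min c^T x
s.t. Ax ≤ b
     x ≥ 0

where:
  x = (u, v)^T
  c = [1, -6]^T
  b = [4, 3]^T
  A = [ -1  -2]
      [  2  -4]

Unbounded (objective can decrease without bound)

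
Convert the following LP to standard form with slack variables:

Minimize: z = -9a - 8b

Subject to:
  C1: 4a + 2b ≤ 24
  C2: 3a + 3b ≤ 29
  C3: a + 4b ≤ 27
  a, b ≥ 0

min z = -9a - 8b

s.t.
  4a + 2b + s1 = 24
  3a + 3b + s2 = 29
  a + 4b + s3 = 27
  a, b, s1, s2, s3 ≥ 0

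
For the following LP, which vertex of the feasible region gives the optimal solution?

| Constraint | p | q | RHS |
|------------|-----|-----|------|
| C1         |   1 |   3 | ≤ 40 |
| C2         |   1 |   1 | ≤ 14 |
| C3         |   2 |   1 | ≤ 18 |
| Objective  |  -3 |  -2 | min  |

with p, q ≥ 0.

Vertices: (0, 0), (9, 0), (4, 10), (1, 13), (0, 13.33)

Evaluate the objective at each vertex of the feasible region:
  z(0, 0) = 0
  z(9, 0) = -27
  z(4, 10) = -32  ←
  z(1, 13) = -29
  z(0, 13.33) = -26.67
The minimum is at p = 4, q = 10.

(4, 10)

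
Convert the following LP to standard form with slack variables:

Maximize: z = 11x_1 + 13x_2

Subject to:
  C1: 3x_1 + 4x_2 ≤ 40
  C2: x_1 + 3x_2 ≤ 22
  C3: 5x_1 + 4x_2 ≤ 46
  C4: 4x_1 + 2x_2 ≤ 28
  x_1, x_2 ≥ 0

max z = 11x_1 + 13x_2

s.t.
  3x_1 + 4x_2 + s1 = 40
  x_1 + 3x_2 + s2 = 22
  5x_1 + 4x_2 + s3 = 46
  4x_1 + 2x_2 + s4 = 28
  x_1, x_2, s1, s2, s3, s4 ≥ 0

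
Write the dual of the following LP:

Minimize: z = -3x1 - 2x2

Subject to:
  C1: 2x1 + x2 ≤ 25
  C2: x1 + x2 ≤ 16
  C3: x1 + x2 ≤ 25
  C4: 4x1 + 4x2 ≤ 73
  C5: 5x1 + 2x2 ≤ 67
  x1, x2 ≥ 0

Primal min cᵀx s.t. Ax ≤ b, x ≥ 0  →  Dual max −bᵀy s.t. Aᵀy ≥ −c, y ≥ 0.

Maximize: z = -25y1 - 16y2 - 25y3 - 73y4 - 67y5

Subject to:
  2y1 + y2 + y3 + 4y4 + 5y5 ≥ 3
  y1 + y2 + y3 + 4y4 + 2y5 ≥ 2
  y1, y2, y3, y4, y5 ≥ 0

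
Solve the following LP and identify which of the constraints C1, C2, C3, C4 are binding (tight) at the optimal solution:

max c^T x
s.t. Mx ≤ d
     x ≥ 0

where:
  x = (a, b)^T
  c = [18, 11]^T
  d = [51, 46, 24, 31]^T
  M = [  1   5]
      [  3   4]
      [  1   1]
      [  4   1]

At a = 6, b = 7, compute slack b - a·x for each constraint:
  C1: 51 − 41 = 10  (slack)
  C2: 46 − 46 = 0  (binding)
  C3: 24 − 13 = 11  (slack)
  C4: 31 − 31 = 0  (binding)

Optimal: a = 6, b = 7
Binding: C2, C4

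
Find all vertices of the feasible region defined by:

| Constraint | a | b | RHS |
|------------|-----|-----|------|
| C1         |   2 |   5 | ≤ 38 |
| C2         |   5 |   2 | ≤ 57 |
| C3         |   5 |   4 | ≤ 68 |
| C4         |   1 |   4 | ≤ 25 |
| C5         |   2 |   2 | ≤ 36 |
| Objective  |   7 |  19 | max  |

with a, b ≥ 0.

(0, 0), (11.4, 0), (9.952, 3.619), (9, 4), (0, 6.25)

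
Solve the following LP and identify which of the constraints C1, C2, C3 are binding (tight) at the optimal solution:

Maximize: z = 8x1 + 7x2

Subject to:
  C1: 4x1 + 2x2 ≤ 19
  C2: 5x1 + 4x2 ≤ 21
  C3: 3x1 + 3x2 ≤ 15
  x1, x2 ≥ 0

At x1 = 1, x2 = 4, compute slack b - a·x for each constraint:
  C1: 19 − 12 = 7  (slack)
  C2: 21 − 21 = 0  (binding)
  C3: 15 − 15 = 0  (binding)

Optimal: x1 = 1, x2 = 4
Binding: C2, C3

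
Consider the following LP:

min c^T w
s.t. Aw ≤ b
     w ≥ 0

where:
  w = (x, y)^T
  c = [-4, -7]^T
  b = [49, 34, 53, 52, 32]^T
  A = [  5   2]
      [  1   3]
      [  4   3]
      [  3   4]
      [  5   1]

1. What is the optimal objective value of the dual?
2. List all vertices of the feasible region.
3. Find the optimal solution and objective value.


1. -86
2. (0, 0), (6.4, 0), (4.471, 9.647), (4, 10), (0, 11.33)
3. x = 4, y = 10, z = -86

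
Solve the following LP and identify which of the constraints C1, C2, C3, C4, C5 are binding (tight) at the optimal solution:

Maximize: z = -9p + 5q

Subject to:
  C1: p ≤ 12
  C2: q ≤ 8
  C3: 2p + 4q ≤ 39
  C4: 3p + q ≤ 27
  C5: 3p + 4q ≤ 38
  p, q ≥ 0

At p = 0, q = 8, compute slack b - a·x for each constraint:
  C1: 12 − 0 = 12  (slack)
  C2: 8 − 8 = 0  (binding)
  C3: 39 − 32 = 7  (slack)
  C4: 27 − 8 = 19  (slack)
  C5: 38 − 32 = 6  (slack)

Optimal: p = 0, q = 8
Binding: C2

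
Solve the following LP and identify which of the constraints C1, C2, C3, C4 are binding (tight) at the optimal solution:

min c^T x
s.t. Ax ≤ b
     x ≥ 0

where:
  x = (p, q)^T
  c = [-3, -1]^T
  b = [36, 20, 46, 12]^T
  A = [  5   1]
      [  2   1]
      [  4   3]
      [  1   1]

At p = 6, q = 6, compute slack b - a·x for each constraint:
  C1: 36 − 36 = 0  (binding)
  C2: 20 − 18 = 2  (slack)
  C3: 46 − 42 = 4  (slack)
  C4: 12 − 12 = 0  (binding)

Optimal: p = 6, q = 6
Binding: C1, C4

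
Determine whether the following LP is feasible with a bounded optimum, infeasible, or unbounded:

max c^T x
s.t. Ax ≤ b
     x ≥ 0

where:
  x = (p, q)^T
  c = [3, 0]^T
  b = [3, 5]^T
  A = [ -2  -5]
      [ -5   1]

Unbounded (objective can increase without bound)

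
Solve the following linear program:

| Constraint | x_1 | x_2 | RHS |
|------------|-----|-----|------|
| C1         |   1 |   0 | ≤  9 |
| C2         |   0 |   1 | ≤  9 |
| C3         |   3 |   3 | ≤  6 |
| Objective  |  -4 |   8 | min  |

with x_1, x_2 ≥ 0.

Evaluate the objective at each vertex of the feasible region:
  z(0, 0) = 0
  z(2, 0) = -8  ←
  z(0, 2) = 16
The minimum is at x_1 = 2, x_2 = 0.

x_1 = 2, x_2 = 0, z = -8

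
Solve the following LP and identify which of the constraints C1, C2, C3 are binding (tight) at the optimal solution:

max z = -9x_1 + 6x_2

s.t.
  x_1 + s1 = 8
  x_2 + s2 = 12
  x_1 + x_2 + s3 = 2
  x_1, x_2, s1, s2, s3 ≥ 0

At x_1 = 0, x_2 = 2, compute slack b - a·x for each constraint:
  C1: 8 − 0 = 8  (slack)
  C2: 12 − 2 = 10  (slack)
  C3: 2 − 2 = 0  (binding)

Optimal: x_1 = 0, x_2 = 2
Binding: C3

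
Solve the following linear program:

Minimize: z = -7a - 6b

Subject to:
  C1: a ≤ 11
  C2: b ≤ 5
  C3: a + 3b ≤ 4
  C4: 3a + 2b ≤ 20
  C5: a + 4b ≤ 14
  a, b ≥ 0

Evaluate the objective at each vertex of the feasible region:
  z(0, 0) = 0
  z(4, 0) = -28  ←
  z(0, 1.333) = -8
The minimum is at a = 4, b = 0.

a = 4, b = 0, z = -28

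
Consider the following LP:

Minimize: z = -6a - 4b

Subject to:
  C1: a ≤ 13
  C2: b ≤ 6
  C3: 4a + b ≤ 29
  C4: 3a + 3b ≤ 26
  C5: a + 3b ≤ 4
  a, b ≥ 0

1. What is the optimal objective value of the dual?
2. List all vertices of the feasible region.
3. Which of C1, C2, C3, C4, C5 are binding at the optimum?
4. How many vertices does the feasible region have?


1. -24
2. (0, 0), (4, 0), (0, 1.333)
3. C5
4. 3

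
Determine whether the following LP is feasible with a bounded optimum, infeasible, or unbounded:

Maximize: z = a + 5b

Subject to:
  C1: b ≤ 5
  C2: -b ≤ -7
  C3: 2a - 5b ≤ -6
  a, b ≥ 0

Infeasible (no feasible solution exists)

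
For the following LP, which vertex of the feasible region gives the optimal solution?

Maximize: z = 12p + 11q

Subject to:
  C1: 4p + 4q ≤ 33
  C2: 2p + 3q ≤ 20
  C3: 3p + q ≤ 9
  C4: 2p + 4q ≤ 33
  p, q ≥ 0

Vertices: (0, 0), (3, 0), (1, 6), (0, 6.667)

Evaluate the objective at each vertex of the feasible region:
  z(0, 0) = 0
  z(3, 0) = 36
  z(1, 6) = 78  ←
  z(0, 6.667) = 73.33
The maximum is at p = 1, q = 6.

(1, 6)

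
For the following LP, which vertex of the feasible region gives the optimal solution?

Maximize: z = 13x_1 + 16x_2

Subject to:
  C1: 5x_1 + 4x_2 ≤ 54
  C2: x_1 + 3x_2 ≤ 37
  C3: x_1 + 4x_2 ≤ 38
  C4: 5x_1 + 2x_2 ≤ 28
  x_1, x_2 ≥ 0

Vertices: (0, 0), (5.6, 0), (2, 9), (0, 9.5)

Evaluate the objective at each vertex of the feasible region:
  z(0, 0) = 0
  z(5.6, 0) = 72.8
  z(2, 9) = 170  ←
  z(0, 9.5) = 152
The maximum is at x_1 = 2, x_2 = 9.

(2, 9)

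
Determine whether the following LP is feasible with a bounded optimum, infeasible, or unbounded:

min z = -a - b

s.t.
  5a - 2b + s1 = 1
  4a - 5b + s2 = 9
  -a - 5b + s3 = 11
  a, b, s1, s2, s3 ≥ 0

Unbounded (objective can decrease without bound)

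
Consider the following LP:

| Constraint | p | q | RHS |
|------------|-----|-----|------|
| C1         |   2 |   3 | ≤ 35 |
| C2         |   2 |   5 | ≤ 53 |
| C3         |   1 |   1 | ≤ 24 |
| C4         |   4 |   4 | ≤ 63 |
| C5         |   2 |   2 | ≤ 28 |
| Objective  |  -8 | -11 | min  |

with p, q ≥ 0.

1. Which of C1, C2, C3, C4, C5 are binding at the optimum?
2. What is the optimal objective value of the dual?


1. C1, C5
2. -133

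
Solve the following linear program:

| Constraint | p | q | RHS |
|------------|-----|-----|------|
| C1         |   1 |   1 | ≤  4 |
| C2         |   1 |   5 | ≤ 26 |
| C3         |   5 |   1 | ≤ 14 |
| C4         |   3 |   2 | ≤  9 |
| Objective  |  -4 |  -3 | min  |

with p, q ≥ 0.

Evaluate the objective at each vertex of the feasible region:
  z(0, 0) = 0
  z(2.8, 0) = -11.2
  z(2.714, 0.4286) = -12.14
  z(1, 3) = -13  ←
  z(0, 4) = -12
The minimum is at p = 1, q = 3.

p = 1, q = 3, z = -13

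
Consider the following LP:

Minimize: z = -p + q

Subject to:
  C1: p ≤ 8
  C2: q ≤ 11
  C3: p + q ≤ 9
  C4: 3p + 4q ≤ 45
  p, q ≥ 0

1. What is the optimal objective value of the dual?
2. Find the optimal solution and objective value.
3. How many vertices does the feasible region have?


1. -8
2. p = 8, q = 0, z = -8
3. 4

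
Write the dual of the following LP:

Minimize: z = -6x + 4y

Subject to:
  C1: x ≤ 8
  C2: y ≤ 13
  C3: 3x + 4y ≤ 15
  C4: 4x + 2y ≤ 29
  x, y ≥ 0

Primal min cᵀx s.t. Ax ≤ b, x ≥ 0  →  Dual max −bᵀy s.t. Aᵀy ≥ −c, y ≥ 0.

Maximize: z = -8y1 - 13y2 - 15y3 - 29y4

Subject to:
  y1 + 3y3 + 4y4 ≥ 6
  y2 + 4y3 + 2y4 ≥ -4
  y1, y2, y3, y4 ≥ 0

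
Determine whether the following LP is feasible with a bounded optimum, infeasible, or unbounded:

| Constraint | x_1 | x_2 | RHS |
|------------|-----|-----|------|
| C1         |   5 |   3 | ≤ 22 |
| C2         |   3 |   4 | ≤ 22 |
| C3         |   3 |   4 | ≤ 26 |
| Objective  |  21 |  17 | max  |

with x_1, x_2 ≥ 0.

Feasible with a bounded optimal solution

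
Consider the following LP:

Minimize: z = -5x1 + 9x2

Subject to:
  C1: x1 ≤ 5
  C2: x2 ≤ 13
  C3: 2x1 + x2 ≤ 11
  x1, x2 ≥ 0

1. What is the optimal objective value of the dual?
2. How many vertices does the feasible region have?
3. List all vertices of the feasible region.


1. -25
2. 4
3. (0, 0), (5, 0), (5, 1), (0, 11)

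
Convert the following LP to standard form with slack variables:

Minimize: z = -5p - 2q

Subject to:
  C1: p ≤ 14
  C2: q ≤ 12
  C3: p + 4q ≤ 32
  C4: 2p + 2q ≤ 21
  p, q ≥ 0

min z = -5p - 2q

s.t.
  p + s1 = 14
  q + s2 = 12
  p + 4q + s3 = 32
  2p + 2q + s4 = 21
  p, q, s1, s2, s3, s4 ≥ 0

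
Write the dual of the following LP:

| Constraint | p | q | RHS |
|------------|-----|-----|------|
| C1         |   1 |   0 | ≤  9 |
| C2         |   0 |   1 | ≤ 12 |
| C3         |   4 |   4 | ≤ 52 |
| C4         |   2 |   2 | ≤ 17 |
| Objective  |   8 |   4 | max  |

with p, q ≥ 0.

Primal max cᵀx s.t. Ax ≤ b, x ≥ 0  →  Dual min bᵀy s.t. Aᵀy ≥ c, y ≥ 0.

Minimize: z = 9y1 + 12y2 + 52y3 + 17y4

Subject to:
  y1 + 4y3 + 2y4 ≥ 8
  y2 + 4y3 + 2y4 ≥ 4
  y1, y2, y3, y4 ≥ 0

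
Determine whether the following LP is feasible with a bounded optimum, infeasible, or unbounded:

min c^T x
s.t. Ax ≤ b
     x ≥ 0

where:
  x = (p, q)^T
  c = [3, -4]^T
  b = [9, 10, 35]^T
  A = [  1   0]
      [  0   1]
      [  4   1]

Feasible with a bounded optimal solution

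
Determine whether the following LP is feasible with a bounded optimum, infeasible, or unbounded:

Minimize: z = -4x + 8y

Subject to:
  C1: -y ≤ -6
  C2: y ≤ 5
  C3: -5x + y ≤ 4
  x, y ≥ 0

Infeasible (no feasible solution exists)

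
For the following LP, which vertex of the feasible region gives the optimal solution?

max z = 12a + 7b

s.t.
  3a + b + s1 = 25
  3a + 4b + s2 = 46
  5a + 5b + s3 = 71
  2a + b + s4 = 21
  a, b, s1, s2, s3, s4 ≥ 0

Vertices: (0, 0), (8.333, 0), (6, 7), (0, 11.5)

Evaluate the objective at each vertex of the feasible region:
  z(0, 0) = 0
  z(8.333, 0) = 100
  z(6, 7) = 121  ←
  z(0, 11.5) = 80.5
The maximum is at a = 6, b = 7.

(6, 7)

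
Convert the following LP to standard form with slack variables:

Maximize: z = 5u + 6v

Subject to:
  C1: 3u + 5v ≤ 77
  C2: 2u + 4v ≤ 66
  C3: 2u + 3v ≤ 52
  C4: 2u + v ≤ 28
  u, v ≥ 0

max z = 5u + 6v

s.t.
  3u + 5v + s1 = 77
  2u + 4v + s2 = 66
  2u + 3v + s3 = 52
  2u + v + s4 = 28
  u, v, s1, s2, s3, s4 ≥ 0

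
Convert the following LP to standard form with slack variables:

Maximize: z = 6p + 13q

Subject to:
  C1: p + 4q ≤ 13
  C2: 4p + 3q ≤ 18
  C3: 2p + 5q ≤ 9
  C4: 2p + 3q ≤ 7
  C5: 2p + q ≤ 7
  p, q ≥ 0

max z = 6p + 13q

s.t.
  p + 4q + s1 = 13
  4p + 3q + s2 = 18
  2p + 5q + s3 = 9
  2p + 3q + s4 = 7
  2p + q + s5 = 7
  p, q, s1, s2, s3, s4, s5 ≥ 0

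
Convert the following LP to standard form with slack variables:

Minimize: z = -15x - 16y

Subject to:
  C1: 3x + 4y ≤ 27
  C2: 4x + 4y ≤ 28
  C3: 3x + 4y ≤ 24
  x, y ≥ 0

min z = -15x - 16y

s.t.
  3x + 4y + s1 = 27
  4x + 4y + s2 = 28
  3x + 4y + s3 = 24
  x, y, s1, s2, s3 ≥ 0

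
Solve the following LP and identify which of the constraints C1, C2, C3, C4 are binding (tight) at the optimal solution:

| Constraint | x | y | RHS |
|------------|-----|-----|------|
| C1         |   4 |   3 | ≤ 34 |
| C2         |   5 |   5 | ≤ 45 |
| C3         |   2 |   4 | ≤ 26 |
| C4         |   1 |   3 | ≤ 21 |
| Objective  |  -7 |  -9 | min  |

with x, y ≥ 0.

At x = 5, y = 4, compute slack b - a·x for each constraint:
  C1: 34 − 32 = 2  (slack)
  C2: 45 − 45 = 0  (binding)
  C3: 26 − 26 = 0  (binding)
  C4: 21 − 17 = 4  (slack)

Optimal: x = 5, y = 4
Binding: C2, C3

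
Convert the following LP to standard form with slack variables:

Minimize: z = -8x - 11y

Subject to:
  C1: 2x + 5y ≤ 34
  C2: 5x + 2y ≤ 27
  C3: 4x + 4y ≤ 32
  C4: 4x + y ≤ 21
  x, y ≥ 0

min z = -8x - 11y

s.t.
  2x + 5y + s1 = 34
  5x + 2y + s2 = 27
  4x + 4y + s3 = 32
  4x + y + s4 = 21
  x, y, s1, s2, s3, s4 ≥ 0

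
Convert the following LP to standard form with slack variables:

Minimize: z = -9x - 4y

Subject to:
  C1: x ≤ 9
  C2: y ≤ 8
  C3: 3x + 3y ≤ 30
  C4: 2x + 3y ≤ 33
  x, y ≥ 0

min z = -9x - 4y

s.t.
  x + s1 = 9
  y + s2 = 8
  3x + 3y + s3 = 30
  2x + 3y + s4 = 33
  x, y, s1, s2, s3, s4 ≥ 0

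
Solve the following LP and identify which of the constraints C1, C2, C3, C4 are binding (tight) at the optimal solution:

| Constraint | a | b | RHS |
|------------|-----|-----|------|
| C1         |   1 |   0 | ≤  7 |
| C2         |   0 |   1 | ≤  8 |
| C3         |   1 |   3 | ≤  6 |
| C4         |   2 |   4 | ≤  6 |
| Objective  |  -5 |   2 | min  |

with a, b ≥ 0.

At a = 3, b = 0, compute slack b - a·x for each constraint:
  C1: 7 − 3 = 4  (slack)
  C2: 8 − 0 = 8  (slack)
  C3: 6 − 3 = 3  (slack)
  C4: 6 − 6 = 0  (binding)

Optimal: a = 3, b = 0
Binding: C4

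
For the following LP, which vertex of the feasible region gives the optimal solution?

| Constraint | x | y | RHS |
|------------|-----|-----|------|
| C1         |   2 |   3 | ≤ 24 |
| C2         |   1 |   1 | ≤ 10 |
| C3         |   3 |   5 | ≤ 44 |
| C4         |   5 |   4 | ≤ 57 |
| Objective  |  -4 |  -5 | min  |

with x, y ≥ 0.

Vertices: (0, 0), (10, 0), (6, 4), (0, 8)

Evaluate the objective at each vertex of the feasible region:
  z(0, 0) = 0
  z(10, 0) = -40
  z(6, 4) = -44  ←
  z(0, 8) = -40
The minimum is at x = 6, y = 4.

(6, 4)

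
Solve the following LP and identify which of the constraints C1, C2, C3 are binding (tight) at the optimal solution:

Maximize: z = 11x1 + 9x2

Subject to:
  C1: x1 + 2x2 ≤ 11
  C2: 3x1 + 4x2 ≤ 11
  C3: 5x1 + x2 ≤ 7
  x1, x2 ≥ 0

At x1 = 1, x2 = 2, compute slack b - a·x for each constraint:
  C1: 11 − 5 = 6  (slack)
  C2: 11 − 11 = 0  (binding)
  C3: 7 − 7 = 0  (binding)

Optimal: x1 = 1, x2 = 2
Binding: C2, C3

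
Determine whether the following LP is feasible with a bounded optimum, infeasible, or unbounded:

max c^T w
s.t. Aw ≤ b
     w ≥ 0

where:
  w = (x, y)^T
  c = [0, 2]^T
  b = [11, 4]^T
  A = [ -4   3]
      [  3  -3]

Unbounded (objective can increase without bound)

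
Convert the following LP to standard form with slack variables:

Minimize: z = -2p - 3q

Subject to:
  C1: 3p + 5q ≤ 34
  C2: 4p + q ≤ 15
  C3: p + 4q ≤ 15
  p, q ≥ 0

min z = -2p - 3q

s.t.
  3p + 5q + s1 = 34
  4p + q + s2 = 15
  p + 4q + s3 = 15
  p, q, s1, s2, s3 ≥ 0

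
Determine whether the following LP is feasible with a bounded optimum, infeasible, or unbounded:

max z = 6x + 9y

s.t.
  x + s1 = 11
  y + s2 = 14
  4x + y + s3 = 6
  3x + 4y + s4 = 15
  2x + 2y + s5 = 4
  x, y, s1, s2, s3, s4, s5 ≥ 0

Feasible with a bounded optimal solution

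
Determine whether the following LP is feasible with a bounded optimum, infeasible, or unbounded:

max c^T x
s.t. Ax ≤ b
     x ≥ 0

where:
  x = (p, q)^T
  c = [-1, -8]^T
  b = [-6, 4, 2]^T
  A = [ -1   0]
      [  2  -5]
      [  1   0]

Infeasible (no feasible solution exists)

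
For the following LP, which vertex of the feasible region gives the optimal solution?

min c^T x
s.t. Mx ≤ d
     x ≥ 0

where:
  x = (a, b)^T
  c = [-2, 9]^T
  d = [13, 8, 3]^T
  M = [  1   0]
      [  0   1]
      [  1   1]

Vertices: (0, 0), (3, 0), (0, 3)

Evaluate the objective at each vertex of the feasible region:
  z(0, 0) = 0
  z(3, 0) = -6  ←
  z(0, 3) = 27
The minimum is at a = 3, b = 0.

(3, 0)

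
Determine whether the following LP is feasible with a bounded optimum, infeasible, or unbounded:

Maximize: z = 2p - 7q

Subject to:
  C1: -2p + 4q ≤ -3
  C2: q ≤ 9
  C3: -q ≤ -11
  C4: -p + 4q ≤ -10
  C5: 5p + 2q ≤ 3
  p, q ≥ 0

Infeasible (no feasible solution exists)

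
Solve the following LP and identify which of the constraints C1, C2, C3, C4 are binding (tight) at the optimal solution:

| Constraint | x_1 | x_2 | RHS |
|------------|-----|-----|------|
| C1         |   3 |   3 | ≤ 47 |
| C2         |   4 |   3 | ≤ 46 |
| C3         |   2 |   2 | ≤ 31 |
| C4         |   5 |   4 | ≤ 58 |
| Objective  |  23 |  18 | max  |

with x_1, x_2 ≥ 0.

At x_1 = 10, x_2 = 2, compute slack b - a·x for each constraint:
  C1: 47 − 36 = 11  (slack)
  C2: 46 − 46 = 0  (binding)
  C3: 31 − 24 = 7  (slack)
  C4: 58 − 58 = 0  (binding)

Optimal: x_1 = 10, x_2 = 2
Binding: C2, C4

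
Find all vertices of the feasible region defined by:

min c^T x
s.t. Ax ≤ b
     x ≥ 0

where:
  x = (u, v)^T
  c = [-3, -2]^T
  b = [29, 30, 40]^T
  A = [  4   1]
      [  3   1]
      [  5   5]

(0, 0), (7.25, 0), (7, 1), (0, 8)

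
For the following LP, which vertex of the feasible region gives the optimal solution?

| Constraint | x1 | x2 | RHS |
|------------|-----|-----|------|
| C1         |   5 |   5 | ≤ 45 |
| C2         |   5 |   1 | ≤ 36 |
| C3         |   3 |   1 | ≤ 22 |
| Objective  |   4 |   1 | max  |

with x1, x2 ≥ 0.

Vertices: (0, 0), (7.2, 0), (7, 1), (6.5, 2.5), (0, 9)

Evaluate the objective at each vertex of the feasible region:
  z(0, 0) = 0
  z(7.2, 0) = 28.8
  z(7, 1) = 29  ←
  z(6.5, 2.5) = 28.5
  z(0, 9) = 9
The maximum is at x1 = 7, x2 = 1.

(7, 1)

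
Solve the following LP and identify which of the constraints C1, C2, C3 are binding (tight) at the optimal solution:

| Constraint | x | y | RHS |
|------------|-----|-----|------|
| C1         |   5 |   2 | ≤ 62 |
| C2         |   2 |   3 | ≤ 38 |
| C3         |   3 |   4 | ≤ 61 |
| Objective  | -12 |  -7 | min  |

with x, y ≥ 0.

At x = 10, y = 6, compute slack b - a·x for each constraint:
  C1: 62 − 62 = 0  (binding)
  C2: 38 − 38 = 0  (binding)
  C3: 61 − 54 = 7  (slack)

Optimal: x = 10, y = 6
Binding: C1, C2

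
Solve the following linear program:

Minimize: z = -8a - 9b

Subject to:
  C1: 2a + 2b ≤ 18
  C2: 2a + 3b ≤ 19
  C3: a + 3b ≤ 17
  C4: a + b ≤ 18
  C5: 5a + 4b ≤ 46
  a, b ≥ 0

Evaluate the objective at each vertex of the feasible region:
  z(0, 0) = 0
  z(9, 0) = -72
  z(8, 1) = -73  ←
  z(2, 5) = -61
  z(0, 5.667) = -51
The minimum is at a = 8, b = 1.

a = 8, b = 1, z = -73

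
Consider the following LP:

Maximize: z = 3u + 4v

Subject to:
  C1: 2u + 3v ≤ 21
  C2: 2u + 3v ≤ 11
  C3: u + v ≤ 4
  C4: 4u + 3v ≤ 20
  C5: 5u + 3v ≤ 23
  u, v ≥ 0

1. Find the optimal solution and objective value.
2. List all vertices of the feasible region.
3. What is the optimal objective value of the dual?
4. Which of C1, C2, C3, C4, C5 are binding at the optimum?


1. u = 1, v = 3, z = 15
2. (0, 0), (4, 0), (1, 3), (0, 3.667)
3. 15
4. C2, C3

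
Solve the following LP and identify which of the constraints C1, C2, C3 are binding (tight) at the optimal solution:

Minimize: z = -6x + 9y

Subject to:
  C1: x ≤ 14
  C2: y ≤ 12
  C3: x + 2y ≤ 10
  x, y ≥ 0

At x = 10, y = 0, compute slack b - a·x for each constraint:
  C1: 14 − 10 = 4  (slack)
  C2: 12 − 0 = 12  (slack)
  C3: 10 − 10 = 0  (binding)

Optimal: x = 10, y = 0
Binding: C3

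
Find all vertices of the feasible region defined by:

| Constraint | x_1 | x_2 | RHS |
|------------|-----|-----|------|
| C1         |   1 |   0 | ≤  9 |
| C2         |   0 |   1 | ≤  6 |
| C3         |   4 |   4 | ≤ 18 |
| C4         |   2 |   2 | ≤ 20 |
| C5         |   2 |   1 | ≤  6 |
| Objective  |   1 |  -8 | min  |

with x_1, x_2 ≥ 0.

(0, 0), (3, 0), (1.5, 3), (0, 4.5)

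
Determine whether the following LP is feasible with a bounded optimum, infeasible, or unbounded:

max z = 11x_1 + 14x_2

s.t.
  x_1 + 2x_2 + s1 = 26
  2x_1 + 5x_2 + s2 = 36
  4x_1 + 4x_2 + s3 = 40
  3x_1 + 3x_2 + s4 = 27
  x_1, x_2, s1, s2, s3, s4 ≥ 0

Feasible with a bounded optimal solution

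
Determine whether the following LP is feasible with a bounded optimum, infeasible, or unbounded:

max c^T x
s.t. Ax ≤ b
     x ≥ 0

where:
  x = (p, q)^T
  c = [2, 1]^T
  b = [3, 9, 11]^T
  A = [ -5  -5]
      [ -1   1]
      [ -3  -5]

Unbounded (objective can increase without bound)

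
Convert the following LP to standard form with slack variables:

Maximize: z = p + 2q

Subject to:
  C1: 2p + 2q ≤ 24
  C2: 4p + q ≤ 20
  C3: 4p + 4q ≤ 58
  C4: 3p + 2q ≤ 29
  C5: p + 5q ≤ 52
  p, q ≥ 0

max z = p + 2q

s.t.
  2p + 2q + s1 = 24
  4p + q + s2 = 20
  4p + 4q + s3 = 58
  3p + 2q + s4 = 29
  p + 5q + s5 = 52
  p, q, s1, s2, s3, s4, s5 ≥ 0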